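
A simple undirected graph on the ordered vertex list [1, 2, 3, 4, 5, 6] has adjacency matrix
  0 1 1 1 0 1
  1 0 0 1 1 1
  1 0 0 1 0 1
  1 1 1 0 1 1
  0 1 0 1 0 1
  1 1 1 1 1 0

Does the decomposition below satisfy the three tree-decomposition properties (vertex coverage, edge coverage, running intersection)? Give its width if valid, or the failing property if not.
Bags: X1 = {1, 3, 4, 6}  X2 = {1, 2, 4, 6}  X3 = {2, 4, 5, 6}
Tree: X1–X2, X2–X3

Checking the three conditions: (i) the bags cover all of {1, 2, 3, 4, 5, 6}; (ii) for each edge, some bag contains both endpoints; (iii) the bags containing any fixed vertex form a subtree. All hold, so the decomposition is valid with width 4 − 1 = 3.

Yes; width 3.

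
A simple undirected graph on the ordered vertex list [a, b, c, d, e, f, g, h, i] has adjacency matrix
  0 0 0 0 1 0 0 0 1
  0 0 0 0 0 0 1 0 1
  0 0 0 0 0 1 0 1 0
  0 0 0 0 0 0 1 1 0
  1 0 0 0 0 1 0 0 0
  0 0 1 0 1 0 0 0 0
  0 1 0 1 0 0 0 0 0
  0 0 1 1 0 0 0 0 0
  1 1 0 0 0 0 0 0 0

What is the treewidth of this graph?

A width-2 tree decomposition is:
Bags: B1 = {a, b, i}  B2 = {a, b, g}  B3 = {a, d, g}  B4 = {a, d, h}  B5 = {a, c, h}  B6 = {a, c, f}  B7 = {a, e, f}
Tree: B1–B2, B2–B3, B3–B4, B4–B5, B5–B6, B6–B7
Each bag holds 3 vertices, so the decomposition has width 2, which upper-bounds the treewidth. Since a–i–b–g–d–h–c–f–e–a is a cycle in G, G is not acyclic. Forests are exactly the graphs of treewidth ≤ 1, so tw(G) ≥ 2. The upper and lower bounds meet at 2, so that is the treewidth.

2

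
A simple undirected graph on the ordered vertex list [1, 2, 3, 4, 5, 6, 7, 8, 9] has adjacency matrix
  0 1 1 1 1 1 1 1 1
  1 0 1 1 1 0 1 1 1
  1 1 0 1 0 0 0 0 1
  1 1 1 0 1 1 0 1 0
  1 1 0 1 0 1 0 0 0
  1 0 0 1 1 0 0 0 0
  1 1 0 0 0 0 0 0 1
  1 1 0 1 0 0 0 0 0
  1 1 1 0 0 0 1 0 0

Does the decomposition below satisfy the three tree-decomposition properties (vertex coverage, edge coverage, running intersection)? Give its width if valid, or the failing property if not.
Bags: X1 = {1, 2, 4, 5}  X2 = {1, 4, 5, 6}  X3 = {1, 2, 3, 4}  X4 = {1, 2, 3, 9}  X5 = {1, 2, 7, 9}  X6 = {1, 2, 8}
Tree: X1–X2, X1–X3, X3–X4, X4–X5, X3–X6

A tree decomposition must satisfy three properties: every vertex lies in some bag; for every edge, both endpoints lie together in some bag; and for every vertex, the bags containing it form a connected subtree. Here edge (4,8) lies in no bag, so the decomposition is invalid.

No — edge (4,8) lies in no bag.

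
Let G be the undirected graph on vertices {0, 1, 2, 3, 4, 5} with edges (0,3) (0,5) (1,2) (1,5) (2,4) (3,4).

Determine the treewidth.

A width-2 tree decomposition is:
Bags: B1 = {0, 3, 5}  B2 = {3, 4, 5}  B3 = {2, 4, 5}  B4 = {1, 2, 5}
Tree: B1–B2, B2–B3, B3–B4
Every bag has size at most 3, so the width is 3 − 1 = 2 and tw(G) ≤ 2. For the lower bound, G contains the cycle 5–0–3–4–2–1–5, so G is not a forest; only forests have treewidth ≤ 1, hence tw(G) ≥ 2. The upper and lower bounds meet at 2, so that is the treewidth.

2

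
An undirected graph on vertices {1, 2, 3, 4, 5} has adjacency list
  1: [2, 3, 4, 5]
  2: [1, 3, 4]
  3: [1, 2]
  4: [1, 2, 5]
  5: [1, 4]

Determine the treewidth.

A width-2 tree decomposition is:
Bags: B1 = {1, 2, 3}  B2 = {1, 2, 4}  B3 = {1, 4, 5}
Tree: B1–B2, B2–B3
Each bag holds 3 vertices, so the decomposition has width 2, which upper-bounds the treewidth. On the other hand G contains the 3-clique {1, 2, 3}. A clique must lie in a single bag of any decomposition, so no decomposition can have width below 2. Hence tw(G) = 2 exactly.

2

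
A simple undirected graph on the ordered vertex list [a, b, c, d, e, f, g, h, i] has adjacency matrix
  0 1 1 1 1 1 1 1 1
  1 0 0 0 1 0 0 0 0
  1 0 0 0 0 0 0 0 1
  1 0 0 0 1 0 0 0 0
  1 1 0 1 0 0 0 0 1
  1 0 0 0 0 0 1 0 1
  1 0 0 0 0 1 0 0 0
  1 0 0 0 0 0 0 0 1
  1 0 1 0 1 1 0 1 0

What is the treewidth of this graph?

2

A width-2 tree decomposition is:
Bags: B1 = {a, h, i}  B2 = {a, c, i}  B3 = {a, e, i}  B4 = {a, f, i}  B5 = {a, f, g}  B6 = {a, b, e}  B7 = {a, d, e}
Tree: B1–B2, B1–B3, B2–B4, B4–B5, B3–B6, B6–B7
Every bag has size at most 3, so the width is 3 − 1 = 2 and tw(G) ≤ 2. Conversely, {a, d, e} is a clique of size 3, and the vertices of any clique must share a bag in every tree decomposition; so some bag has ≥ 3 vertices and tw(G) ≥ 2. Combining the bounds, tw(G) = 2.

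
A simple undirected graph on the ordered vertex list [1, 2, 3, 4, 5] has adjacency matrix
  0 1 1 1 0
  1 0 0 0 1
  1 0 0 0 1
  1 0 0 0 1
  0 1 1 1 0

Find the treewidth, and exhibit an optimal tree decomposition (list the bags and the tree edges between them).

Every bag has size at most 3, so the width is 3 − 1 = 2 and tw(G) ≤ 2. The edges 2–5–3–1–2 form a cycle, so G is not a tree and its treewidth is at least 2. Therefore the treewidth is 2.

Treewidth 2.
Bags: B1 = {1, 2, 5}  B2 = {1, 3, 5}  B3 = {1, 4, 5}
Tree: B1–B2, B2–B3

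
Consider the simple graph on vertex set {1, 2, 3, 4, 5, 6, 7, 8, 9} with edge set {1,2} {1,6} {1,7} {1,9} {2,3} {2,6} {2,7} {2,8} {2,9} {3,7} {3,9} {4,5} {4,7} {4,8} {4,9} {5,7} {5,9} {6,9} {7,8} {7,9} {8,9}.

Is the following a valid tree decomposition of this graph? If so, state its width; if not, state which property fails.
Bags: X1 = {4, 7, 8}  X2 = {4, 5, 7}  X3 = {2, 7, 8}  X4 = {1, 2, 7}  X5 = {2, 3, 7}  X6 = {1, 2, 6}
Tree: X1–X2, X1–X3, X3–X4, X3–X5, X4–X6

No — vertex 9 appears in no bag.

A tree decomposition must satisfy three properties: every vertex lies in some bag; for every edge, both endpoints lie together in some bag; and for every vertex, the bags containing it form a connected subtree. Here vertex 9 appears in no bag, so the decomposition is invalid.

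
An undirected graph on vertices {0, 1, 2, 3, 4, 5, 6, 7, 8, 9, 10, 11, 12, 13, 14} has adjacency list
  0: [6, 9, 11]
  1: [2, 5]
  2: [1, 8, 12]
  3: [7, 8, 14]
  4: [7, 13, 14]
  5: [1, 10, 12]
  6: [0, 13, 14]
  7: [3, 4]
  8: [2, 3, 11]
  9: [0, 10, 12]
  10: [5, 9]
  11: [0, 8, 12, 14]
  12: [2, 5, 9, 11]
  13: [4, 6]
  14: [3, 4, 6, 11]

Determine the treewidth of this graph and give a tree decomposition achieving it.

Treewidth 3.
Bags: B1 = {1, 5, 9, 10}  B2 = {1, 5, 9, 12}  B3 = {1, 2, 9, 12}  B4 = {0, 2, 9, 12}  B5 = {0, 2, 11, 12}  B6 = {0, 2, 8, 11}  B7 = {0, 6, 8, 11}  B8 = {6, 8, 11, 14}  B9 = {3, 6, 8, 14}  B10 = {3, 6, 13, 14}  B11 = {3, 4, 13, 14}  B12 = {3, 4, 7, 13}
Tree: B1–B2, B2–B3, B3–B4, B4–B5, B5–B6, B6–B7, B7–B8, B8–B9, B9–B10, B10–B11, B11–B12

Every bag has size at most 4, so the width is 4 − 1 = 3 and tw(G) ≤ 3. For the lower bound: the 4 vertex sets {1,5,10}, {9}, {12}, {0,2,8,11} are disjoint, each induces a connected subgraph, and every pair is joined by at least one edge of G. Contracting each set to a single vertex therefore yields K_{4} as a minor, and since treewidth is minor-monotone, tw(G) ≥ tw(K_{4}) = 3. Hence tw(G) = 3 exactly.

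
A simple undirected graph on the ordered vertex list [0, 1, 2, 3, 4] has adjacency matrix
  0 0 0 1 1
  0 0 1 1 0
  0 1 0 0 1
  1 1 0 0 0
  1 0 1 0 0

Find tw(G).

A width-2 tree decomposition is:
Bags: B1 = {0, 2, 4}  B2 = {0, 1, 2}  B3 = {0, 1, 3}
Tree: B1–B2, B2–B3
The largest bag has 3 vertices, giving width 2; this decomposition certifies tw(G) ≤ 2. The edges 0–4–2–1–3–0 form a cycle, so G is not a tree and its treewidth is at least 2. Combining the bounds, tw(G) = 2.

2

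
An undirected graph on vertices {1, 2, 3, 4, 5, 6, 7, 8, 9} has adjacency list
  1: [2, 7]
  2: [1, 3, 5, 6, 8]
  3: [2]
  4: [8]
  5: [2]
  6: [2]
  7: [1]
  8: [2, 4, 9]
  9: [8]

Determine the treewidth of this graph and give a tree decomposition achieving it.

The largest bag has 2 vertices, giving width 1; this decomposition certifies tw(G) ≤ 1. Any graph with an edge has treewidth ≥ 1, and G has the edge 2–8. Hence tw(G) = 1 exactly.

Treewidth 1.
One such decomposition:
Bags: B1 = {2, 8}  B2 = {2, 3}  B3 = {1, 2}  B4 = {4, 8}  B5 = {2, 5}  B6 = {2, 6}  B7 = {8, 9}  B8 = {1, 7}
Tree: B1–B2, B2–B3, B1–B4, B3–B5, B3–B6, B1–B7, B3–B8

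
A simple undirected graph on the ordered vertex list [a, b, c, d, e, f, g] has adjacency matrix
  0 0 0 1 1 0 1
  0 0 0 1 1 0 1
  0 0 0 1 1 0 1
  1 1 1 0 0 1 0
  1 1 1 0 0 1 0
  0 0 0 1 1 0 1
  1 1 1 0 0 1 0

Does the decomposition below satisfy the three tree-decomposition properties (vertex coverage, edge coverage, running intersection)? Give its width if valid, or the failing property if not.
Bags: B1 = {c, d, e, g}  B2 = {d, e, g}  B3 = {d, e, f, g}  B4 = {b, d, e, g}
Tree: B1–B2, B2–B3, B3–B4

No — vertex a appears in no bag.

A tree decomposition must satisfy three properties: every vertex lies in some bag; for every edge, both endpoints lie together in some bag; and for every vertex, the bags containing it form a connected subtree. Here vertex a appears in no bag, so the decomposition is invalid.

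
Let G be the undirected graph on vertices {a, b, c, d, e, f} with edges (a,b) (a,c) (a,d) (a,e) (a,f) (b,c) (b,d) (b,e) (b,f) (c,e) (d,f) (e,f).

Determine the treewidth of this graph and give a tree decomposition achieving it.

Treewidth 3.
One such decomposition:
Bags: B1 = {a, b, c, e}  B2 = {a, b, e, f}  B3 = {a, b, d, f}
Tree: B1–B2, B2–B3

Each bag holds 4 vertices, so the decomposition has width 3, which upper-bounds the treewidth. On the other hand G contains the 4-clique {a, b, d, f}. A clique must lie in a single bag of any decomposition, so no decomposition can have width below 3. Combining the bounds, tw(G) = 3.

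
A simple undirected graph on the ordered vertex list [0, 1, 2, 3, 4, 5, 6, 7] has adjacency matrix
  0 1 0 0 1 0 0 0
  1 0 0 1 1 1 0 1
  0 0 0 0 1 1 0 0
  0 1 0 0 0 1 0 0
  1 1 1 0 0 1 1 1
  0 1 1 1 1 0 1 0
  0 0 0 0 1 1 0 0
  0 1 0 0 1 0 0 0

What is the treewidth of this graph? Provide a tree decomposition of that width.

Treewidth 2.
Bags: B1 = {1, 4, 5}  B2 = {4, 5, 6}  B3 = {2, 4, 5}  B4 = {1, 4, 7}  B5 = {0, 1, 4}  B6 = {1, 3, 5}
Tree: B1–B2, B2–B3, B1–B4, B1–B5, B1–B6

Every bag has size at most 3, so the width is 3 − 1 = 2 and tw(G) ≤ 2. For the lower bound, the 3 vertices {1, 3, 5} are pairwise adjacent, and any tree decomposition puts a clique entirely inside one bag — forcing width ≥ 2. Hence tw(G) = 2 exactly.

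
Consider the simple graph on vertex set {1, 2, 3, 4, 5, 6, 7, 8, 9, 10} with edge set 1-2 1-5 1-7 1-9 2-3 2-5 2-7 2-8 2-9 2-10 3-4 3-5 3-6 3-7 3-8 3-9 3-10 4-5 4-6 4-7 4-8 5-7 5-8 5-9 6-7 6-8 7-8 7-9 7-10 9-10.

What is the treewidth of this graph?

4

A width-4 tree decomposition is:
Bags: B1 = {3, 4, 6, 7, 8}  B2 = {3, 4, 5, 7, 8}  B3 = {2, 3, 5, 7, 8}  B4 = {2, 3, 5, 7, 9}  B5 = {1, 2, 5, 7, 9}  B6 = {2, 3, 7, 9, 10}
Tree: B1–B2, B2–B3, B3–B4, B4–B5, B4–B6
Every bag has size at most 5, so the width is 5 − 1 = 4 and tw(G) ≤ 4. On the other hand G contains the 5-clique {1, 2, 5, 7, 9}. A clique must lie in a single bag of any decomposition, so no decomposition can have width below 4. The upper and lower bounds meet at 4, so that is the treewidth.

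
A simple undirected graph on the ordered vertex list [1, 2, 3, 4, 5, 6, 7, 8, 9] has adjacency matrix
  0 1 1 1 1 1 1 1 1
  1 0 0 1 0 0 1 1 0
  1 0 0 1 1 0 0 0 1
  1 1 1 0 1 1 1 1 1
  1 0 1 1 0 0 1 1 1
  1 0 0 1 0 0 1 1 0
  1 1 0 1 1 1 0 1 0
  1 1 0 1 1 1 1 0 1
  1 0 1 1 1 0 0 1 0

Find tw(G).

4

A width-4 tree decomposition is:
Bags: B1 = {1, 4, 5, 7, 8}  B2 = {1, 4, 5, 8, 9}  B3 = {1, 2, 4, 7, 8}  B4 = {1, 3, 4, 5, 9}  B5 = {1, 4, 6, 7, 8}
Tree: B1–B2, B1–B3, B2–B4, B1–B5
Each bag holds 5 vertices, so the decomposition has width 4, which upper-bounds the treewidth. Conversely, {1, 4, 5, 8, 9} is a clique of size 5, and the vertices of any clique must share a bag in every tree decomposition; so some bag has ≥ 5 vertices and tw(G) ≥ 4. Combining the bounds, tw(G) = 4.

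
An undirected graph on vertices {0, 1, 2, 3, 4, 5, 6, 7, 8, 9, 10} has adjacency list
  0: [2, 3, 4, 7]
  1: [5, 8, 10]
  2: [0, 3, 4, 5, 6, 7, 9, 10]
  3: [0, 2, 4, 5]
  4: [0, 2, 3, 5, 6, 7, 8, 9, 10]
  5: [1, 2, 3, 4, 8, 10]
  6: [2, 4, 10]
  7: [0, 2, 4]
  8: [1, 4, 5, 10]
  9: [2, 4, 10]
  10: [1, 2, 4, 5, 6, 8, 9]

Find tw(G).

3

A width-3 tree decomposition is:
Bags: B1 = {2, 4, 9, 10}  B2 = {2, 4, 5, 10}  B3 = {2, 3, 4, 5}  B4 = {2, 4, 6, 10}  B5 = {0, 2, 3, 4}  B6 = {4, 5, 8, 10}  B7 = {0, 2, 4, 7}  B8 = {1, 5, 8, 10}
Tree: B1–B2, B2–B3, B2–B4, B3–B5, B2–B6, B5–B7, B6–B8
The largest bag has 4 vertices, giving width 3; this decomposition certifies tw(G) ≤ 3. For the lower bound, the 4 vertices {1, 5, 8, 10} are pairwise adjacent, and any tree decomposition puts a clique entirely inside one bag — forcing width ≥ 3. Hence tw(G) = 3 exactly.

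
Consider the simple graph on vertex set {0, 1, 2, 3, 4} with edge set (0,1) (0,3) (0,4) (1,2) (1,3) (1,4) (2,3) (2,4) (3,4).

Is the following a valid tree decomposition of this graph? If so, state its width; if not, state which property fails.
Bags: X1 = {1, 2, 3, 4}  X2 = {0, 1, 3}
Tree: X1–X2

No — edge (4,0) lies in no bag.

A tree decomposition must satisfy three properties: every vertex lies in some bag; for every edge, both endpoints lie together in some bag; and for every vertex, the bags containing it form a connected subtree. Here edge (4,0) lies in no bag, so the decomposition is invalid.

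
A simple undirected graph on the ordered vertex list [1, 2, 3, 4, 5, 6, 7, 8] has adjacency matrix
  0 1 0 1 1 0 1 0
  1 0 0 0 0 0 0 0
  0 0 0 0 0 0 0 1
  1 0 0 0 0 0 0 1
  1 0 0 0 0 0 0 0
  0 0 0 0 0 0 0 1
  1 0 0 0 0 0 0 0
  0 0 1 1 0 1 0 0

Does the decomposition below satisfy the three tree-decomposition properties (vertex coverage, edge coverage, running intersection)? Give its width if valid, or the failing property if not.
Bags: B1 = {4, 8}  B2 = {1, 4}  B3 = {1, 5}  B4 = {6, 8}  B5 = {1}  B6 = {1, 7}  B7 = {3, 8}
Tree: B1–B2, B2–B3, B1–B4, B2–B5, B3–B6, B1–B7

A tree decomposition must satisfy three properties: every vertex lies in some bag; for every edge, both endpoints lie together in some bag; and for every vertex, the bags containing it form a connected subtree. Here vertex 2 appears in no bag, so the decomposition is invalid.

No — vertex 2 appears in no bag.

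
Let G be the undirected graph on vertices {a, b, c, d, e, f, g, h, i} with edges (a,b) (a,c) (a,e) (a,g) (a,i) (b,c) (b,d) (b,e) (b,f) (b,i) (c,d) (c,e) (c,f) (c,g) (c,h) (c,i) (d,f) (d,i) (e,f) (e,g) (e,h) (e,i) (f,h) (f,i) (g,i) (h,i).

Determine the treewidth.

A width-4 tree decomposition is:
Bags: B1 = {a, b, c, e, i}  B2 = {b, c, e, f, i}  B3 = {a, c, e, g, i}  B4 = {c, e, f, h, i}  B5 = {b, c, d, f, i}
Tree: B1–B2, B1–B3, B2–B4, B2–B5
Every bag has size at most 5, so the width is 5 − 1 = 4 and tw(G) ≤ 4. For the lower bound, the 5 vertices {b, c, d, f, i} are pairwise adjacent, and any tree decomposition puts a clique entirely inside one bag — forcing width ≥ 4. The upper and lower bounds meet at 4, so that is the treewidth.

4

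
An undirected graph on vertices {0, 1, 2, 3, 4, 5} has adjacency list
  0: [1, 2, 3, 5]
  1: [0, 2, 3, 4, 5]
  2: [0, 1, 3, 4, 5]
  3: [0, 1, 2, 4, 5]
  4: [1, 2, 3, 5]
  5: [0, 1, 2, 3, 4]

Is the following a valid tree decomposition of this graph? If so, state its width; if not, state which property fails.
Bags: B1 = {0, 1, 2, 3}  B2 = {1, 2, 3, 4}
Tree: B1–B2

No — vertex 5 appears in no bag.

A tree decomposition must satisfy three properties: every vertex lies in some bag; for every edge, both endpoints lie together in some bag; and for every vertex, the bags containing it form a connected subtree. Here vertex 5 appears in no bag, so the decomposition is invalid.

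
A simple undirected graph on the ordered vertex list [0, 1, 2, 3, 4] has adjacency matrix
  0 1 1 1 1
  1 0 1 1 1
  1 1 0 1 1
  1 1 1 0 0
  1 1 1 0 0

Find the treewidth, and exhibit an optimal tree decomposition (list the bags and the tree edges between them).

The largest bag has 4 vertices, giving width 3; this decomposition certifies tw(G) ≤ 3. Conversely, {0, 1, 2, 3} is a clique of size 4, and the vertices of any clique must share a bag in every tree decomposition; so some bag has ≥ 4 vertices and tw(G) ≥ 3. Combining the bounds, tw(G) = 3.

Treewidth 3.
One such decomposition:
Bags: B1 = {0, 1, 2, 4}  B2 = {0, 1, 2, 3}
Tree: B1–B2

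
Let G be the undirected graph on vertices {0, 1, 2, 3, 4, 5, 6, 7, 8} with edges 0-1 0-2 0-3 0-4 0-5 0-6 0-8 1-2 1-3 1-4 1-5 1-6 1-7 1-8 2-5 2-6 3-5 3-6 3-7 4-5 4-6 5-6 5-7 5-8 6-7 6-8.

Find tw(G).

4

A width-4 tree decomposition is:
Bags: B1 = {0, 1, 4, 5, 6}  B2 = {0, 1, 3, 5, 6}  B3 = {1, 3, 5, 6, 7}  B4 = {0, 1, 2, 5, 6}  B5 = {0, 1, 5, 6, 8}
Tree: B1–B2, B2–B3, B2–B4, B4–B5
Each bag holds 5 vertices, so the decomposition has width 4, which upper-bounds the treewidth. On the other hand G contains the 5-clique {0, 1, 5, 6, 8}. A clique must lie in a single bag of any decomposition, so no decomposition can have width below 4. The upper and lower bounds meet at 4, so that is the treewidth.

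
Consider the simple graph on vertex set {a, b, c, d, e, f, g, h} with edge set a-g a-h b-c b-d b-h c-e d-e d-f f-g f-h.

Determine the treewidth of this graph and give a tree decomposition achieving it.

Treewidth 2.
One optimal decomposition is:
Bags: B1 = {a, g, h}  B2 = {f, g, h}  B3 = {b, f, h}  B4 = {b, d, f}  B5 = {b, c, d}  B6 = {c, d, e}
Tree: B1–B2, B2–B3, B3–B4, B4–B5, B5–B6

The largest bag has 3 vertices, giving width 2; this decomposition certifies tw(G) ≤ 2. The edges a–g–f–h–a form a cycle, so G is not a tree and its treewidth is at least 2. Combining the bounds, tw(G) = 2.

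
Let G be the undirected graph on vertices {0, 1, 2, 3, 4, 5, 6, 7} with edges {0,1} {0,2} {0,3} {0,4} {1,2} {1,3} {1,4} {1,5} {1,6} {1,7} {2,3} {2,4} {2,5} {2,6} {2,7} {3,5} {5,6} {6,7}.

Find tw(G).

A width-3 tree decomposition is:
Bags: B1 = {1, 2, 3, 5}  B2 = {0, 1, 2, 3}  B3 = {1, 2, 5, 6}  B4 = {1, 2, 6, 7}  B5 = {0, 1, 2, 4}
Tree: B1–B2, B1–B3, B3–B4, B2–B5
The largest bag has 4 vertices, giving width 3; this decomposition certifies tw(G) ≤ 3. Conversely, {0, 1, 2, 3} is a clique of size 4, and the vertices of any clique must share a bag in every tree decomposition; so some bag has ≥ 4 vertices and tw(G) ≥ 3. Combining the bounds, tw(G) = 3.

3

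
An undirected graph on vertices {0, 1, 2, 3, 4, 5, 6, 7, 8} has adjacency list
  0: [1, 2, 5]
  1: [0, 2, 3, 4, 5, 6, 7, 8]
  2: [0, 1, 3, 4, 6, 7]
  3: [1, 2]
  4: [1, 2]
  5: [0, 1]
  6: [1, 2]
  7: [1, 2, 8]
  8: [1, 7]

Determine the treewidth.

A width-2 tree decomposition is:
Bags: B1 = {1, 2, 7}  B2 = {1, 2, 6}  B3 = {1, 7, 8}  B4 = {0, 1, 2}  B5 = {1, 2, 4}  B6 = {0, 1, 5}  B7 = {1, 2, 3}
Tree: B1–B2, B1–B3, B2–B4, B4–B5, B4–B6, B2–B7
Each bag holds 3 vertices, so the decomposition has width 2, which upper-bounds the treewidth. For the lower bound, the 3 vertices {1, 7, 8} are pairwise adjacent, and any tree decomposition puts a clique entirely inside one bag — forcing width ≥ 2. Therefore the treewidth is 2.

2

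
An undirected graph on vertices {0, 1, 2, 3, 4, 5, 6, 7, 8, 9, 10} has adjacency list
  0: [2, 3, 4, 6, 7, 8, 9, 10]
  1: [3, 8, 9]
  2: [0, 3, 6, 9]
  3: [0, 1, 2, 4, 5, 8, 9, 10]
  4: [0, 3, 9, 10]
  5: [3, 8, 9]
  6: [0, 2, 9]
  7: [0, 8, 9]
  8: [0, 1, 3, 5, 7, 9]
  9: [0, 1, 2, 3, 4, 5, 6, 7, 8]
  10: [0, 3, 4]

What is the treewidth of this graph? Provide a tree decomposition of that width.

Every bag has size at most 4, so the width is 4 − 1 = 3 and tw(G) ≤ 3. For the lower bound, the 4 vertices {0, 3, 8, 9} are pairwise adjacent, and any tree decomposition puts a clique entirely inside one bag — forcing width ≥ 3. Combining the bounds, tw(G) = 3.

Treewidth 3.
Bags: B1 = {0, 3, 8, 9}  B2 = {0, 3, 4, 9}  B3 = {3, 5, 8, 9}  B4 = {0, 2, 3, 9}  B5 = {0, 7, 8, 9}  B6 = {0, 3, 4, 10}  B7 = {0, 2, 6, 9}  B8 = {1, 3, 8, 9}
Tree: B1–B2, B1–B3, B1–B4, B1–B5, B2–B6, B4–B7, B3–B8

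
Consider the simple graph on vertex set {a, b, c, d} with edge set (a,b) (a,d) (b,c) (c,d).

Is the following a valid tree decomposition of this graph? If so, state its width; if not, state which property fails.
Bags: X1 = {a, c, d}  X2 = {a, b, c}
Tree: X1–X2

Every vertex of G appears in some bag (union = {a, b, c, d}); every edge is covered by a bag; and for each vertex v the set of bags containing v is connected in the bag tree. The decomposition is therefore valid. The largest bag has 3 vertices, so the width is 2.

Yes; width 2.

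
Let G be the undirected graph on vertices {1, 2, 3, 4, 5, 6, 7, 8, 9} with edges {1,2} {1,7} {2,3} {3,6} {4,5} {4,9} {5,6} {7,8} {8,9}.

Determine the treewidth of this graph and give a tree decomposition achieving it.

Each bag holds 3 vertices, so the decomposition has width 2, which upper-bounds the treewidth. Since 2–1–7–8–9–4–5–6–3–2 is a cycle in G, G is not acyclic. Forests are exactly the graphs of treewidth ≤ 1, so tw(G) ≥ 2. The upper and lower bounds meet at 2, so that is the treewidth.

Treewidth 2.
Bags: B1 = {1, 2, 7}  B2 = {2, 7, 8}  B3 = {2, 8, 9}  B4 = {2, 4, 9}  B5 = {2, 4, 5}  B6 = {2, 5, 6}  B7 = {2, 3, 6}
Tree: B1–B2, B2–B3, B3–B4, B4–B5, B5–B6, B6–B7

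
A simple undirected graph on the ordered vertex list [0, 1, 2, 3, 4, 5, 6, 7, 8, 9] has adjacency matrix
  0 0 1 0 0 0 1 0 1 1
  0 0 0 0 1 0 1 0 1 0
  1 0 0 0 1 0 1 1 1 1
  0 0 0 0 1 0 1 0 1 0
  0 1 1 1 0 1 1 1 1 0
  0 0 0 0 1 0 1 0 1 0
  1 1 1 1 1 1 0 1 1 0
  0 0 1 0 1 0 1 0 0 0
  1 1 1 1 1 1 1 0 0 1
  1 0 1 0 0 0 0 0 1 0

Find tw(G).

3

A width-3 tree decomposition is:
Bags: B1 = {0, 2, 6, 8}  B2 = {2, 4, 6, 8}  B3 = {4, 5, 6, 8}  B4 = {0, 2, 8, 9}  B5 = {2, 4, 6, 7}  B6 = {1, 4, 6, 8}  B7 = {3, 4, 6, 8}
Tree: B1–B2, B2–B3, B1–B4, B2–B5, B3–B6, B2–B7
Every bag has size at most 4, so the width is 4 − 1 = 3 and tw(G) ≤ 3. For the lower bound, the 4 vertices {0, 2, 8, 9} are pairwise adjacent, and any tree decomposition puts a clique entirely inside one bag — forcing width ≥ 3. Hence tw(G) = 3 exactly.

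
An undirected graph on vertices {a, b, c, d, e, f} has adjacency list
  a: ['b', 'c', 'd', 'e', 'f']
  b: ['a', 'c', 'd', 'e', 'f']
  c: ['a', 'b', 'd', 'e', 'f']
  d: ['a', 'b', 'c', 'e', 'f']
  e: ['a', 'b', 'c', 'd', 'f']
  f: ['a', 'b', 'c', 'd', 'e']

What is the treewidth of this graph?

A width-5 tree decomposition is:
Bags: B1 = {a, b, c, d, e, f}
Tree: (single bag)
A single bag containing all 6 vertices is trivially a valid decomposition of width 5. Conversely, {a, b, c, d, e, f} is a clique of size 6, and the vertices of any clique must share a bag in every tree decomposition; so some bag has ≥ 6 vertices and tw(G) ≥ 5. The upper and lower bounds meet at 5, so that is the treewidth.

5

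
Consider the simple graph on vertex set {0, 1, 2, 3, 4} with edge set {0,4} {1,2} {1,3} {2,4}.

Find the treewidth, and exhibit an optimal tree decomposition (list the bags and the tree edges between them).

Treewidth 1.
One such decomposition:
Bags: B1 = {0, 4}  B2 = {2, 4}  B3 = {1, 2}  B4 = {1, 3}
Tree: B1–B2, B2–B3, B3–B4

Every bag has size at most 2, so the width is 2 − 1 = 1 and tw(G) ≤ 1. G has an edge, so its treewidth is at least 1. Hence tw(G) = 1 exactly.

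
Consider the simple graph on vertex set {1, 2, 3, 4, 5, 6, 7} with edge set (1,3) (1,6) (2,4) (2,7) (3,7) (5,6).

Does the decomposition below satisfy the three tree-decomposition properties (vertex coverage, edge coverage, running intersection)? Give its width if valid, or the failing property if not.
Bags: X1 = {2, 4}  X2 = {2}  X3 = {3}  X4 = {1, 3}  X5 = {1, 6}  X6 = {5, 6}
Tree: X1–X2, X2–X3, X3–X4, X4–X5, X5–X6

No — vertex 7 appears in no bag.

A tree decomposition must satisfy three properties: every vertex lies in some bag; for every edge, both endpoints lie together in some bag; and for every vertex, the bags containing it form a connected subtree. Here vertex 7 appears in no bag, so the decomposition is invalid.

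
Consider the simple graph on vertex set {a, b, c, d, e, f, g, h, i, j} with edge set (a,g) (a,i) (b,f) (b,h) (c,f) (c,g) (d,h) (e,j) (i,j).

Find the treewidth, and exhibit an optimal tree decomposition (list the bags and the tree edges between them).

The largest bag has 2 vertices, giving width 1; this decomposition certifies tw(G) ≤ 1. Since G has at least one edge (e.g. d–h), it is not an edgeless graph, so tw(G) ≥ 1. Hence tw(G) = 1 exactly.

Treewidth 1.
Bags: B1 = {d, h}  B2 = {b, h}  B3 = {b, f}  B4 = {c, f}  B5 = {c, g}  B6 = {a, g}  B7 = {a, i}  B8 = {i, j}  B9 = {e, j}
Tree: B1–B2, B2–B3, B3–B4, B4–B5, B5–B6, B6–B7, B7–B8, B8–B9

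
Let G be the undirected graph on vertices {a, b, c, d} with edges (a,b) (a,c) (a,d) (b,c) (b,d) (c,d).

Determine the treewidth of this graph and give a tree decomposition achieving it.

Treewidth 3.
One such decomposition:
Bags: B1 = {a, b, c, d}
Tree: (single bag)

With just one bag of size 4, the width is 4 − 1 = 3, so tw(G) ≤ 3. Conversely, {a, b, c, d} is a clique of size 4, and the vertices of any clique must share a bag in every tree decomposition; so some bag has ≥ 4 vertices and tw(G) ≥ 3. Combining the bounds, tw(G) = 3.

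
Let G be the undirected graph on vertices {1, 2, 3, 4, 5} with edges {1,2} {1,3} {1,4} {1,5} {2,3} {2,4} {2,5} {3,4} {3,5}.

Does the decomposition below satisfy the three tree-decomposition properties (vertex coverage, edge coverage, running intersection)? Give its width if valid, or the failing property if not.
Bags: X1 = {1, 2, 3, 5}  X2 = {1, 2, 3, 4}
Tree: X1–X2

Yes; width 3.

Checking the three conditions: (i) the bags cover all of {1, 2, 3, 4, 5}; (ii) for each edge, some bag contains both endpoints; (iii) the bags containing any fixed vertex form a subtree. All hold, so the decomposition is valid with width 4 − 1 = 3.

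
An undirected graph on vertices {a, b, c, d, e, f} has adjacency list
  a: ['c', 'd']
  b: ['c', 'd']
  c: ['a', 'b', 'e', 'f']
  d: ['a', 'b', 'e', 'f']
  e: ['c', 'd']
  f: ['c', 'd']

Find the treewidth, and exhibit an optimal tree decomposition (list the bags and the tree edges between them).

Treewidth 2.
Bags: B1 = {b, c, d}  B2 = {c, d, f}  B3 = {a, c, d}  B4 = {c, d, e}
Tree: B1–B2, B2–B3, B3–B4

Each bag holds 3 vertices, so the decomposition has width 2, which upper-bounds the treewidth. The edges c–b–d–f–c form a cycle, so G is not a tree and its treewidth is at least 2. Combining the bounds, tw(G) = 2.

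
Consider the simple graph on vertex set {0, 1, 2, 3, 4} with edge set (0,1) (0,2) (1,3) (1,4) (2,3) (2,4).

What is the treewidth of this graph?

A width-2 tree decomposition is:
Bags: B1 = {1, 2, 3}  B2 = {1, 2, 4}  B3 = {0, 1, 2}
Tree: B1–B2, B2–B3
Each bag holds 3 vertices, so the decomposition has width 2, which upper-bounds the treewidth. The edges 2–3–1–4–2 form a cycle, so G is not a tree and its treewidth is at least 2. Hence tw(G) = 2 exactly.

2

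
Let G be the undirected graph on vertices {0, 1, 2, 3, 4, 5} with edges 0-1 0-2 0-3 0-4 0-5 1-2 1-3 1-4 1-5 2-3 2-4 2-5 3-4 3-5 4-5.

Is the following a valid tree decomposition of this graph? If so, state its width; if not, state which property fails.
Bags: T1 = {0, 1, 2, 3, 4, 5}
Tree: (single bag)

Yes; width 5.

Every vertex of G appears in some bag (union = {0, 1, 2, 3, 4, 5}); every edge is covered by a bag; and for each vertex v the set of bags containing v is connected in the bag tree. The decomposition is therefore valid. The largest bag has 6 vertices, so the width is 5.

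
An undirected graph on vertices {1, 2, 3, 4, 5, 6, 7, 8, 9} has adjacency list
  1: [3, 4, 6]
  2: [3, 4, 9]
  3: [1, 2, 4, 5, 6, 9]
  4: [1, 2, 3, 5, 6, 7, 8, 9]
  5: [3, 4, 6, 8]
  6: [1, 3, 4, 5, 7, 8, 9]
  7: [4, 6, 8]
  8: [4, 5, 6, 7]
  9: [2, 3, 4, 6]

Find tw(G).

A width-3 tree decomposition is:
Bags: B1 = {4, 5, 6, 8}  B2 = {3, 4, 5, 6}  B3 = {3, 4, 6, 9}  B4 = {4, 6, 7, 8}  B5 = {1, 3, 4, 6}  B6 = {2, 3, 4, 9}
Tree: B1–B2, B2–B3, B1–B4, B3–B5, B3–B6
Each bag holds 4 vertices, so the decomposition has width 3, which upper-bounds the treewidth. Conversely, {2, 3, 4, 9} is a clique of size 4, and the vertices of any clique must share a bag in every tree decomposition; so some bag has ≥ 4 vertices and tw(G) ≥ 3. Hence tw(G) = 3 exactly.

3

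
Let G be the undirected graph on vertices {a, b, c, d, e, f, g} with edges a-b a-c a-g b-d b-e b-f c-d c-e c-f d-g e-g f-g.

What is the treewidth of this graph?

3

A width-3 tree decomposition is:
Bags: B1 = {b, c, f, g}  B2 = {a, b, c, g}  B3 = {b, c, d, g}  B4 = {b, c, e, g}
Tree: B1–B2, B2–B3, B3–B4
Each bag holds 4 vertices, so the decomposition has width 3, which upper-bounds the treewidth. For the lower bound: the 4 vertex sets {c,f}, {a,g}, {b}, {d} are disjoint, each induces a connected subgraph, and every pair is joined by at least one edge of G. Contracting each set to a single vertex therefore yields K_{4} as a minor, and since treewidth is minor-monotone, tw(G) ≥ tw(K_{4}) = 3. The upper and lower bounds meet at 3, so that is the treewidth.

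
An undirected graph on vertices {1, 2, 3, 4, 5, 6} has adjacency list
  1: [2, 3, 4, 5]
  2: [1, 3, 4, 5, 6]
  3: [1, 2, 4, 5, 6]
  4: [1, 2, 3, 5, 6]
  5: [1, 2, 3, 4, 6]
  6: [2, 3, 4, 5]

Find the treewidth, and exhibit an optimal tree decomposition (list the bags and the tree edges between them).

Treewidth 4.
One such decomposition:
Bags: B1 = {2, 3, 4, 5, 6}  B2 = {1, 2, 3, 4, 5}
Tree: B1–B2

Every bag has size at most 5, so the width is 5 − 1 = 4 and tw(G) ≤ 4. For the lower bound, the 5 vertices {1, 2, 3, 4, 5} are pairwise adjacent, and any tree decomposition puts a clique entirely inside one bag — forcing width ≥ 4. Combining the bounds, tw(G) = 4.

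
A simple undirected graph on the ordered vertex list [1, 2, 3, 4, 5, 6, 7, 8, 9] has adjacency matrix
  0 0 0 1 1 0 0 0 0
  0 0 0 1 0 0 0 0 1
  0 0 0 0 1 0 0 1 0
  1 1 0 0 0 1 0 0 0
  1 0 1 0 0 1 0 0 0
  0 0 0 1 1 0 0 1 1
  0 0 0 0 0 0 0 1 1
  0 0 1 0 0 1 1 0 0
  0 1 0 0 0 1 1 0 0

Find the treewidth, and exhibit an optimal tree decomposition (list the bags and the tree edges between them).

Treewidth 3.
One such decomposition:
Bags: B1 = {1, 2, 4, 9}  B2 = {1, 4, 6, 9}  B3 = {1, 5, 6, 9}  B4 = {5, 6, 7, 9}  B5 = {5, 6, 7, 8}  B6 = {3, 5, 7, 8}
Tree: B1–B2, B2–B3, B3–B4, B4–B5, B5–B6

Every bag has size at most 4, so the width is 4 − 1 = 3 and tw(G) ≤ 3. For the lower bound: the 4 vertex sets {1,2,4}, {9}, {6}, {3,5,7,8} are disjoint, each induces a connected subgraph, and every pair is joined by at least one edge of G. Contracting each set to a single vertex therefore yields K_{4} as a minor, and since treewidth is minor-monotone, tw(G) ≥ tw(K_{4}) = 3. The upper and lower bounds meet at 3, so that is the treewidth.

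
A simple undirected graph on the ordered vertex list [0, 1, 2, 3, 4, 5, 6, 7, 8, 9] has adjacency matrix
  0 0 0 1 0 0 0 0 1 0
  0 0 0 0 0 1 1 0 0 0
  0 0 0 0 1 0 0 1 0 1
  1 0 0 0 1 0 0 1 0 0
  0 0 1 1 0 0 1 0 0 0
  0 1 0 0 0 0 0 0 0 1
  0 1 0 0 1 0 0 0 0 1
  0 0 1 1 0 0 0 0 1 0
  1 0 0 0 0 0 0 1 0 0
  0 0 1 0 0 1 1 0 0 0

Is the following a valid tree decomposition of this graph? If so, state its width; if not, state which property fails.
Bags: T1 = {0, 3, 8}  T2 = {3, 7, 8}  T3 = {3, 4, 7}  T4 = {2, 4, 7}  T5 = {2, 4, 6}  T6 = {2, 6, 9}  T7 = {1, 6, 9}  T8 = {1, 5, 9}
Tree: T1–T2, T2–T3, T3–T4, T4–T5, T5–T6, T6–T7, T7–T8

Checking the three conditions: (i) the bags cover all of {0, 1, 2, 3, 4, 5, 6, 7, 8, 9}; (ii) for each edge, some bag contains both endpoints; (iii) the bags containing any fixed vertex form a subtree. All hold, so the decomposition is valid with width 3 − 1 = 2.

Yes; width 2.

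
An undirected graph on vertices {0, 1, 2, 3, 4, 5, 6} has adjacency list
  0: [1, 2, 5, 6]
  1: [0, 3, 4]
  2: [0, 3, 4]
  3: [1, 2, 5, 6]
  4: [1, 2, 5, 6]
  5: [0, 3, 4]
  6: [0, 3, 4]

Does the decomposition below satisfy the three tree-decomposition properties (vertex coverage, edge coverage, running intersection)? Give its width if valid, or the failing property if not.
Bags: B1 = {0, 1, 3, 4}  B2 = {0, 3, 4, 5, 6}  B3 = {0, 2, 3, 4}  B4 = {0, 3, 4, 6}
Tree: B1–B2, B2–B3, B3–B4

No — bags containing vertex 6 are not connected in the tree.

A tree decomposition must satisfy three properties: every vertex lies in some bag; for every edge, both endpoints lie together in some bag; and for every vertex, the bags containing it form a connected subtree. Here bags containing vertex 6 are not connected in the tree, so the decomposition is invalid.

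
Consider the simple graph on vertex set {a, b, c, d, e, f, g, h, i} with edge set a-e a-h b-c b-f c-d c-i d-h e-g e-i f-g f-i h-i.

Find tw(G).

3

A width-3 tree decomposition is:
Bags: B1 = {a, d, e, h}  B2 = {d, e, h, i}  B3 = {c, d, e, i}  B4 = {c, e, g, i}  B5 = {c, f, g, i}  B6 = {b, c, f, g}
Tree: B1–B2, B2–B3, B3–B4, B4–B5, B5–B6
Every bag has size at most 4, so the width is 4 − 1 = 3 and tw(G) ≤ 3. For the lower bound: the 4 vertex sets {a,d,h}, {e}, {i}, {b,c,f,g} are disjoint, each induces a connected subgraph, and every pair is joined by at least one edge of G. Contracting each set to a single vertex therefore yields K_{4} as a minor, and since treewidth is minor-monotone, tw(G) ≥ tw(K_{4}) = 3. The upper and lower bounds meet at 3, so that is the treewidth.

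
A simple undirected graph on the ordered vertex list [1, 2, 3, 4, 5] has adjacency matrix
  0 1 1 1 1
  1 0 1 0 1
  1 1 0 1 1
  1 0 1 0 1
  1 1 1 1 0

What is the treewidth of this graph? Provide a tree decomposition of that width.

Each bag holds 4 vertices, so the decomposition has width 3, which upper-bounds the treewidth. Conversely, {1, 2, 3, 5} is a clique of size 4, and the vertices of any clique must share a bag in every tree decomposition; so some bag has ≥ 4 vertices and tw(G) ≥ 3. The upper and lower bounds meet at 3, so that is the treewidth.

Treewidth 3.
One such decomposition:
Bags: B1 = {1, 3, 4, 5}  B2 = {1, 2, 3, 5}
Tree: B1–B2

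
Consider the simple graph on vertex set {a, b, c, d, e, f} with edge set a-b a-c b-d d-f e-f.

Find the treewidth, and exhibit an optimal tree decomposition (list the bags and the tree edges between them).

The largest bag has 2 vertices, giving width 1; this decomposition certifies tw(G) ≤ 1. Since G has at least one edge (e.g. e–f), it is not an edgeless graph, so tw(G) ≥ 1. Combining the bounds, tw(G) = 1.

Treewidth 1.
Bags: B1 = {e, f}  B2 = {d, f}  B3 = {b, d}  B4 = {a, b}  B5 = {a, c}
Tree: B1–B2, B2–B3, B3–B4, B4–B5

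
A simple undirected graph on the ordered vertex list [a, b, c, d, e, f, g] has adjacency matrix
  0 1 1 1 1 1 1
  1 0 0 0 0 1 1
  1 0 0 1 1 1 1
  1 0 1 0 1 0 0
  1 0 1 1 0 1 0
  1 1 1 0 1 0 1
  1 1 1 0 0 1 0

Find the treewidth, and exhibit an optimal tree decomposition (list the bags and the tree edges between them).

Every bag has size at most 4, so the width is 4 − 1 = 3 and tw(G) ≤ 3. On the other hand G contains the 4-clique {a, c, d, e}. A clique must lie in a single bag of any decomposition, so no decomposition can have width below 3. Therefore the treewidth is 3.

Treewidth 3.
One optimal decomposition is:
Bags: B1 = {a, c, e, f}  B2 = {a, c, d, e}  B3 = {a, c, f, g}  B4 = {a, b, f, g}
Tree: B1–B2, B1–B3, B3–B4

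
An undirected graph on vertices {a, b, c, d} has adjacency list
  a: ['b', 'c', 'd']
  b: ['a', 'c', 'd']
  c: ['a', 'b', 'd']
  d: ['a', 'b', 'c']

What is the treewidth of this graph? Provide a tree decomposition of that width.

Treewidth 3.
Bags: B1 = {a, b, c, d}
Tree: (single bag)

A single bag containing all 4 vertices is trivially a valid decomposition of width 3. On the other hand G contains the 4-clique {a, b, c, d}. A clique must lie in a single bag of any decomposition, so no decomposition can have width below 3. Hence tw(G) = 3 exactly.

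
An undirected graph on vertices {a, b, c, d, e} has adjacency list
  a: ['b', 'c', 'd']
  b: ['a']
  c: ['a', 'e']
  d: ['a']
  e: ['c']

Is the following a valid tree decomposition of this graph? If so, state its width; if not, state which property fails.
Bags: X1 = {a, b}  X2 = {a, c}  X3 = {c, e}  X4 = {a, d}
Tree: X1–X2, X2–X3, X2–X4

Yes; width 1.

Every vertex of G appears in some bag (union = {a, b, c, d, e}); every edge is covered by a bag; and for each vertex v the set of bags containing v is connected in the bag tree. The decomposition is therefore valid. The largest bag has 2 vertices, so the width is 1.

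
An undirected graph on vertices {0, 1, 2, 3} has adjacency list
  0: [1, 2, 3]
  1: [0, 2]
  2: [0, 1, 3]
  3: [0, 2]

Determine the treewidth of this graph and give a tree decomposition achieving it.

Treewidth 2.
One optimal decomposition is:
Bags: B1 = {0, 2, 3}  B2 = {0, 1, 2}
Tree: B1–B2

Each bag holds 3 vertices, so the decomposition has width 2, which upper-bounds the treewidth. On the other hand G contains the 3-clique {0, 1, 2}. A clique must lie in a single bag of any decomposition, so no decomposition can have width below 2. Therefore the treewidth is 2.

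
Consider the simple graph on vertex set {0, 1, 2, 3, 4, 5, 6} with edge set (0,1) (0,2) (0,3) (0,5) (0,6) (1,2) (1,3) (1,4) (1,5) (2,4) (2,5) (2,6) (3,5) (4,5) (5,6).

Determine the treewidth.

A width-3 tree decomposition is:
Bags: B1 = {0, 2, 5, 6}  B2 = {0, 1, 2, 5}  B3 = {1, 2, 4, 5}  B4 = {0, 1, 3, 5}
Tree: B1–B2, B2–B3, B2–B4
Each bag holds 4 vertices, so the decomposition has width 3, which upper-bounds the treewidth. For the lower bound, the 4 vertices {0, 1, 2, 5} are pairwise adjacent, and any tree decomposition puts a clique entirely inside one bag — forcing width ≥ 3. Hence tw(G) = 3 exactly.

3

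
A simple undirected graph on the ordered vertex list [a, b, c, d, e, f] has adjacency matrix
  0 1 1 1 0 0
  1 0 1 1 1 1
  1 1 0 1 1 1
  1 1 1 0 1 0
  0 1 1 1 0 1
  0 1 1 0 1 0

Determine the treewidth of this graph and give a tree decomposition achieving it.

Treewidth 3.
One optimal decomposition is:
Bags: B1 = {b, c, d, e}  B2 = {a, b, c, d}  B3 = {b, c, e, f}
Tree: B1–B2, B1–B3

Each bag holds 4 vertices, so the decomposition has width 3, which upper-bounds the treewidth. Conversely, {b, c, d, e} is a clique of size 4, and the vertices of any clique must share a bag in every tree decomposition; so some bag has ≥ 4 vertices and tw(G) ≥ 3. Therefore the treewidth is 3.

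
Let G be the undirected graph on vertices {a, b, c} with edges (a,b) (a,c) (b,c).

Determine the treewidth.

A width-2 tree decomposition is:
Bags: B1 = {a, b, c}
Tree: (single bag)
A single bag containing all 3 vertices is trivially a valid decomposition of width 2. On the other hand G contains the 3-clique {a, b, c}. A clique must lie in a single bag of any decomposition, so no decomposition can have width below 2. Combining the bounds, tw(G) = 2.

2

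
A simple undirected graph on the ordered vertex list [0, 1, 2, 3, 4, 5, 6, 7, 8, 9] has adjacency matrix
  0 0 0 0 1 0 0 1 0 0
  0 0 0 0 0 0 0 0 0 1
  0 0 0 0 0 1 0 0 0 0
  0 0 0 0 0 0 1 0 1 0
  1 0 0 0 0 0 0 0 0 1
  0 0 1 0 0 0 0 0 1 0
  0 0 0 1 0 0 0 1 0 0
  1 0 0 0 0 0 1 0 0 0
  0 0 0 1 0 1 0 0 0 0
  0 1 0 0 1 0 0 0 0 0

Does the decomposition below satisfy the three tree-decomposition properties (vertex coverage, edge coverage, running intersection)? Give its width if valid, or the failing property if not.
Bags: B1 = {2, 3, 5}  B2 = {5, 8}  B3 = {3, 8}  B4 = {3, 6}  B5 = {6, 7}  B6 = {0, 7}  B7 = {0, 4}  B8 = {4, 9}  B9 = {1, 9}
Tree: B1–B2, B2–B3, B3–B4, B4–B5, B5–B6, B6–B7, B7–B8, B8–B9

No — bags containing vertex 3 are not connected in the tree.

A tree decomposition must satisfy three properties: every vertex lies in some bag; for every edge, both endpoints lie together in some bag; and for every vertex, the bags containing it form a connected subtree. Here bags containing vertex 3 are not connected in the tree, so the decomposition is invalid.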